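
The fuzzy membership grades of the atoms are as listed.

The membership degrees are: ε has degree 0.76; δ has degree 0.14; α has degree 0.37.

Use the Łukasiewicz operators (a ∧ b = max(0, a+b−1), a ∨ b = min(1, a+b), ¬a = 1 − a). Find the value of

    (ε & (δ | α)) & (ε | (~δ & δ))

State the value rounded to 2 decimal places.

δ | α = min(1, a+b) on (0.14, 0.37) = 0.51
ε & (δ | α) = max(0, a+b−1) on (0.76, 0.51) = 0.27
~δ = 1 − 0.14 = 0.86
~δ & δ = max(0, a+b−1) on (0.86, 0.14) = 0.00
ε | (~δ & δ) = min(1, a+b) on (0.76, 0.00) = 0.76
(ε & (δ | α)) & (ε | (~δ & δ)) = max(0, a+b−1) on (0.27, 0.76) = 0.03

0.03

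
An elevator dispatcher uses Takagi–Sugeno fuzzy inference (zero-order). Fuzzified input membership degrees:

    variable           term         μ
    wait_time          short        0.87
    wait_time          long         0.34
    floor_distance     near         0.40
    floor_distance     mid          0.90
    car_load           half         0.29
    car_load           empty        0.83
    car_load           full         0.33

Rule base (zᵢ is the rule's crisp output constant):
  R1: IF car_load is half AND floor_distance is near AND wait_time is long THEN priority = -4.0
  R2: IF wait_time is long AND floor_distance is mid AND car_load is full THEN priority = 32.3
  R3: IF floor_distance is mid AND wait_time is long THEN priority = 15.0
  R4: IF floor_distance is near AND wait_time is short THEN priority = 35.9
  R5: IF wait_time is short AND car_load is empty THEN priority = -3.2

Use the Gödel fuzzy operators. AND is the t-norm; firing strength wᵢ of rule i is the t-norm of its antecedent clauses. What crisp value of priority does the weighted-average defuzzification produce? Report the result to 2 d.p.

R1 (z=-4.0): half=0.29, near=0.40, long=0.34; AND[min(a, b)] → w = 0.29
R2 (z=32.3): long=0.34, mid=0.90, full=0.33; AND[min(a, b)] → w = 0.33
R3 (z=15.0): mid=0.90, long=0.34; AND[min(a, b)] → w = 0.34
R4 (z=35.9): near=0.40, short=0.87; AND[min(a, b)] → w = 0.40
R5 (z=-3.2): short=0.87, empty=0.83; AND[min(a, b)] → w = 0.83
Weighted average = (0.29·-4.0 + 0.33·32.3 + 0.34·15.0 + 0.40·35.9 + 0.83·-3.2) / (0.29 + 0.33 + 0.34 + 0.40 + 0.83)
  = 26.3030 / 2.1900 = 12.01

12.01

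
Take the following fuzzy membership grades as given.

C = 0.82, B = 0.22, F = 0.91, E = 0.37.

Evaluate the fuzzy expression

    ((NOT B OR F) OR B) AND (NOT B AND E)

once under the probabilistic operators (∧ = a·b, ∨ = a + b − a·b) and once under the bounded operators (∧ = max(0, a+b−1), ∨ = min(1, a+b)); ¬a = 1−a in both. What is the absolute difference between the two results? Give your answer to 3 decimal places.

0.134

Under probabilistic:
  NOT B = 1 − 0.2200 = 0.7800
  NOT B OR F = a + b − a·b on (0.7800, 0.9100) = 0.9802
  (NOT B OR F) OR B = a + b − a·b on (0.9802, 0.2200) = 0.9846
  NOT B = 1 − 0.2200 = 0.7800
  NOT B AND E = a·b on (0.7800, 0.3700) = 0.2886
  ((NOT B OR F) OR B) AND (NOT B AND E) = a·b on (0.9846, 0.2886) = 0.2841
  → value = 0.2841
Under bounded:
  NOT B = 1 − 0.22 = 0.78
  NOT B OR F = min(1, a+b) on (0.78, 0.91) = 1.00
  (NOT B OR F) OR B = min(1, a+b) on (1.00, 0.22) = 1.00
  NOT B = 1 − 0.22 = 0.78
  NOT B AND E = max(0, a+b−1) on (0.78, 0.37) = 0.15
  ((NOT B OR F) OR B) AND (NOT B AND E) = max(0, a+b−1) on (1.00, 0.15) = 0.15
  → value = 0.1500
|0.2841 − 0.1500| = 0.134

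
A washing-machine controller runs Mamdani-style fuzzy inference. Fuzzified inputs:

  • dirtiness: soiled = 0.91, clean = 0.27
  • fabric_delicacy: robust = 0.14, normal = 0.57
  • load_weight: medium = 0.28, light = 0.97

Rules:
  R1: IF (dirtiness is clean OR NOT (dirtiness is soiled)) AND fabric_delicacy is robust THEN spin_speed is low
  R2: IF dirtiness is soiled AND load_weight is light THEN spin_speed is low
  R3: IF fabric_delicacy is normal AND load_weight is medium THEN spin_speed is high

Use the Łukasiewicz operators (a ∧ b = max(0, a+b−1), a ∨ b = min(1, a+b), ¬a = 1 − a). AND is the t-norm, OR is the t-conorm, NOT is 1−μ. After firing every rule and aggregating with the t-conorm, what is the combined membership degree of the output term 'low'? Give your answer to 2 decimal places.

R1: (clean=0.27 OR ¬soiled=1−0.91=0.09) = 0.36; AND[max(0, a+b−1)] with robust=0.14 → w = 0.00
R2: soiled=0.91, light=0.97; AND[max(0, a+b−1)] → w = 0.88
R3: normal=0.57, medium=0.28; AND[max(0, a+b−1)] → w = 0.00
Rules with consequent 'low': {R1, R2} → strengths 0.00, 0.88
Aggregate via t-conorm [min(1, a+b)]: 0.88

0.88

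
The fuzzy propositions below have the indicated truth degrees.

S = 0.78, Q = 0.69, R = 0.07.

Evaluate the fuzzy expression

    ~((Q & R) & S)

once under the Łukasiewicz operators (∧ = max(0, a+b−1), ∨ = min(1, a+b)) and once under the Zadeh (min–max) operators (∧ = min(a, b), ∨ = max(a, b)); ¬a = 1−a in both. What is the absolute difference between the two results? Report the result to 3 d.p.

0.070

Under Łukasiewicz:
  Q & R = max(0, a+b−1) on (0.69, 0.07) = 0.00
  (Q & R) & S = max(0, a+b−1) on (0.00, 0.78) = 0.00
  ~((Q & R) & S) = 1 − 0.00 = 1.00
  → value = 1.0000
Under Zadeh (min–max):
  Q & R = min(a, b) on (0.69, 0.07) = 0.07
  (Q & R) & S = min(a, b) on (0.07, 0.78) = 0.07
  ~((Q & R) & S) = 1 − 0.07 = 0.93
  → value = 0.9300
|1.0000 − 0.9300| = 0.070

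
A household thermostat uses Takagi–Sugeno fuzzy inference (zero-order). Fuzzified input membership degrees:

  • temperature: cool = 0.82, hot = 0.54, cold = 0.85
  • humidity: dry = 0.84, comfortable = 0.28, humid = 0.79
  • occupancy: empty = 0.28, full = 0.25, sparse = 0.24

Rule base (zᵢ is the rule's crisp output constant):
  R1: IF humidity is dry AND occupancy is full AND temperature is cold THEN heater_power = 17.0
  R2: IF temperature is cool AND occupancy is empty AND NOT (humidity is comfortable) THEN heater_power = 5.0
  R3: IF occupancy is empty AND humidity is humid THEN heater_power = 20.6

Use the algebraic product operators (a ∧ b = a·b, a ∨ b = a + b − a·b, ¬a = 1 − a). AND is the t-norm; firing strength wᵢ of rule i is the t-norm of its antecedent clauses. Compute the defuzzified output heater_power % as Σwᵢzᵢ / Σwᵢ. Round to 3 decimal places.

14.898

R1 (z=17.0): dry=0.84, full=0.25, cold=0.85; AND[a·b] → w = 0.1785
R2 (z=5.0): cool=0.82, empty=0.28, ¬comfortable=1−0.28=0.72; AND[a·b] → w = 0.1653
R3 (z=20.6): empty=0.28, humid=0.79; AND[a·b] → w = 0.2212
Weighted average = (0.1785·17.0 + 0.1653·5.0 + 0.2212·20.6) / (0.1785 + 0.1653 + 0.2212)
  = 8.4178 / 0.5650 = 14.898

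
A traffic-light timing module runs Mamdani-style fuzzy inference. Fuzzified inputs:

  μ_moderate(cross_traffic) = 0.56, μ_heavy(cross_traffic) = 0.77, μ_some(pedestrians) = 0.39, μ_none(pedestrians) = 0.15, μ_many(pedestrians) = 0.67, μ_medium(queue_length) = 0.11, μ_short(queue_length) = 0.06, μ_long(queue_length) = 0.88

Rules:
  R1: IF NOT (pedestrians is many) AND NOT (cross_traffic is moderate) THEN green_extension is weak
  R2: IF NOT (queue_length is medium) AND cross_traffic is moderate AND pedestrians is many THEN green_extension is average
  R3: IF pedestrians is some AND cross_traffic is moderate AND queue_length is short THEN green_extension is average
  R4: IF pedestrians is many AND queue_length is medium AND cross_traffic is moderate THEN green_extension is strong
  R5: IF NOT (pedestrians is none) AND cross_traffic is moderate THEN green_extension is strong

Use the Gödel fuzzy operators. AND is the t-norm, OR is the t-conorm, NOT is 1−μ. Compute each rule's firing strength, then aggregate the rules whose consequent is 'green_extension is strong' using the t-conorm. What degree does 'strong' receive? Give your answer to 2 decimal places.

0.56

R1: ¬many=1−0.67=0.33, ¬moderate=1−0.56=0.44; AND[min(a, b)] → w = 0.33
R2: ¬medium=1−0.11=0.89, moderate=0.56, many=0.67; AND[min(a, b)] → w = 0.56
R3: some=0.39, moderate=0.56, short=0.06; AND[min(a, b)] → w = 0.06
R4: many=0.67, medium=0.11, moderate=0.56; AND[min(a, b)] → w = 0.11
R5: ¬none=1−0.15=0.85, moderate=0.56; AND[min(a, b)] → w = 0.56
Rules with consequent 'strong': {R4, R5} → strengths 0.11, 0.56
Aggregate via t-conorm [max(a, b)]: 0.56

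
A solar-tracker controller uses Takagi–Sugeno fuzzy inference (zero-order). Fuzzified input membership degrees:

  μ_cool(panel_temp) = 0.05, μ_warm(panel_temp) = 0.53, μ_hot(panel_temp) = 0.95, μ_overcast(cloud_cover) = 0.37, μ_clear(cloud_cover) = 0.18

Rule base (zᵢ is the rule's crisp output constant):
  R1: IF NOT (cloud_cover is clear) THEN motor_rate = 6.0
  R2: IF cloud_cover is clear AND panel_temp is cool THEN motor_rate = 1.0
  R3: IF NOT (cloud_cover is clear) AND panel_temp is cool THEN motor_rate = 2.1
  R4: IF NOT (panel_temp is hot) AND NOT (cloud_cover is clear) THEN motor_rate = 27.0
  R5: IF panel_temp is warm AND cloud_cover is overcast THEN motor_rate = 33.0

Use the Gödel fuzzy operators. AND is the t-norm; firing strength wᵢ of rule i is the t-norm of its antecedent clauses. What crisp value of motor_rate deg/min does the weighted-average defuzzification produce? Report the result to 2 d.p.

13.91

R1 (z=6.0): ¬clear=1−0.18=0.82 → w = 0.82
R2 (z=1.0): clear=0.18, cool=0.05; AND[min(a, b)] → w = 0.05
R3 (z=2.1): ¬clear=1−0.18=0.82, cool=0.05; AND[min(a, b)] → w = 0.05
R4 (z=27.0): ¬hot=1−0.95=0.05, ¬clear=1−0.18=0.82; AND[min(a, b)] → w = 0.05
R5 (z=33.0): warm=0.53, overcast=0.37; AND[min(a, b)] → w = 0.37
Weighted average = (0.82·6.0 + 0.05·1.0 + 0.05·2.1 + 0.05·27.0 + 0.37·33.0) / (0.82 + 0.05 + 0.05 + 0.05 + 0.37)
  = 18.6350 / 1.3400 = 13.91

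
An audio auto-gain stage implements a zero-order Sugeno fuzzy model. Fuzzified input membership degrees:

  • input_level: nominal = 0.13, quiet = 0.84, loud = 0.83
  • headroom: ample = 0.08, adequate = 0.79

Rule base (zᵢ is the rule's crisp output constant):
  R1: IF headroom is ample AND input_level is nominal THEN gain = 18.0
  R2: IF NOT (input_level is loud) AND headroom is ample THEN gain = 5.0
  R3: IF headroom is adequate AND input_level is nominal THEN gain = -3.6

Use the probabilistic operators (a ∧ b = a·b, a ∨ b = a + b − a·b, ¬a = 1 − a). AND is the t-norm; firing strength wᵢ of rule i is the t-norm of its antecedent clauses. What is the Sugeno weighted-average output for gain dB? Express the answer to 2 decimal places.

-0.90

R1 (z=18.0): ample=0.08, nominal=0.13; AND[a·b] → w = 0.0104
R2 (z=5.0): ¬loud=1−0.83=0.17, ample=0.08; AND[a·b] → w = 0.0136
R3 (z=-3.6): adequate=0.79, nominal=0.13; AND[a·b] → w = 0.1027
Weighted average = (0.0104·18.0 + 0.0136·5.0 + 0.1027·-3.6) / (0.0104 + 0.0136 + 0.1027)
  = -0.1145 / 0.1267 = -0.90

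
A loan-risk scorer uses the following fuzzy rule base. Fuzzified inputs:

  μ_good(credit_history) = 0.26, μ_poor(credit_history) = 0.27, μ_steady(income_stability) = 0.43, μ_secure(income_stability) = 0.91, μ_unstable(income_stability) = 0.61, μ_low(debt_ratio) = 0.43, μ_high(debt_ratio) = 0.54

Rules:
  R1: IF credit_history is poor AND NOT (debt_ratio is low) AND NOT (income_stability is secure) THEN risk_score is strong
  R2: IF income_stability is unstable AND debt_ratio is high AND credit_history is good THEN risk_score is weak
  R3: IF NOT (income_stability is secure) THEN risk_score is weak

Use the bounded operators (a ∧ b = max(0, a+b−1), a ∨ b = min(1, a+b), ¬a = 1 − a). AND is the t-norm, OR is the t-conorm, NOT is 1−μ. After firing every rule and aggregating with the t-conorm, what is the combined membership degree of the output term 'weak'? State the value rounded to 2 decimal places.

0.09

R1: poor=0.27, ¬low=1−0.43=0.57, ¬secure=1−0.91=0.09; AND[max(0, a+b−1)] → w = 0.00
R2: unstable=0.61, high=0.54, good=0.26; AND[max(0, a+b−1)] → w = 0.00
R3: ¬secure=1−0.91=0.09 → w = 0.09
Rules with consequent 'weak': {R2, R3} → strengths 0.00, 0.09
Aggregate via t-conorm [min(1, a+b)]: 0.09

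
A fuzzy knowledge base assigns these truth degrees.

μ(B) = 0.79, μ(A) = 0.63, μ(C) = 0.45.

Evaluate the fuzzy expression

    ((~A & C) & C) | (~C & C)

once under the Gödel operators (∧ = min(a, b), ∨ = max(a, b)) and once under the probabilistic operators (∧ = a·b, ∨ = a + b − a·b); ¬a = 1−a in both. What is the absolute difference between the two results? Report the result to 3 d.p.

0.146

Under Gödel:
  ~A = 1 − 0.63 = 0.37
  ~A & C = min(a, b) on (0.37, 0.45) = 0.37
  (~A & C) & C = min(a, b) on (0.37, 0.45) = 0.37
  ~C = 1 − 0.45 = 0.55
  ~C & C = min(a, b) on (0.55, 0.45) = 0.45
  ((~A & C) & C) | (~C & C) = max(a, b) on (0.37, 0.45) = 0.45
  → value = 0.4500
Under probabilistic:
  ~A = 1 − 0.6300 = 0.3700
  ~A & C = a·b on (0.3700, 0.4500) = 0.1665
  (~A & C) & C = a·b on (0.1665, 0.4500) = 0.0749
  ~C = 1 − 0.4500 = 0.5500
  ~C & C = a·b on (0.5500, 0.4500) = 0.2475
  ((~A & C) & C) | (~C & C) = a + b − a·b on (0.0749, 0.2475) = 0.3039
  → value = 0.3039
|0.4500 − 0.3039| = 0.146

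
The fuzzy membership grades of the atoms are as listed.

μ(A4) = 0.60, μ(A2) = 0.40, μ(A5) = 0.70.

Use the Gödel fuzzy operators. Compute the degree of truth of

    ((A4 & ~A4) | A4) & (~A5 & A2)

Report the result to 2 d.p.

0.30

~A4 = 1 − 0.60 = 0.40
A4 & ~A4 = min(a, b) on (0.60, 0.40) = 0.40
(A4 & ~A4) | A4 = max(a, b) on (0.40, 0.60) = 0.60
~A5 = 1 − 0.70 = 0.30
~A5 & A2 = min(a, b) on (0.30, 0.40) = 0.30
((A4 & ~A4) | A4) & (~A5 & A2) = min(a, b) on (0.60, 0.30) = 0.30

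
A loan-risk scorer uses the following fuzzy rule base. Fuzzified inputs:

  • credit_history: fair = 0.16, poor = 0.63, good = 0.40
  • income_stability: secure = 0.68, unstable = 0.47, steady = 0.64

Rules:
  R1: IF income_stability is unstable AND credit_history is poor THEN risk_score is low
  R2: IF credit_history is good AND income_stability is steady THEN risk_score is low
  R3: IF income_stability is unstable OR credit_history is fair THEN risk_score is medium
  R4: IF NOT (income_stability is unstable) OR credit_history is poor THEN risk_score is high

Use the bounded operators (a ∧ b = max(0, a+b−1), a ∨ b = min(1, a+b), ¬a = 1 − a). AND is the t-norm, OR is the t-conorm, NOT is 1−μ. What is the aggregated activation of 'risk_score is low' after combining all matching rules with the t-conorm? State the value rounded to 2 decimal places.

0.14

R1: unstable=0.47, poor=0.63; AND[max(0, a+b−1)] → w = 0.10
R2: good=0.40, steady=0.64; AND[max(0, a+b−1)] → w = 0.04
R3: unstable=0.47, fair=0.16; OR[min(1, a+b)] → w = 0.63
R4: ¬unstable=1−0.47=0.53, poor=0.63; OR[min(1, a+b)] → w = 1.00
Rules with consequent 'low': {R1, R2} → strengths 0.10, 0.04
Aggregate via t-conorm [min(1, a+b)]: 0.14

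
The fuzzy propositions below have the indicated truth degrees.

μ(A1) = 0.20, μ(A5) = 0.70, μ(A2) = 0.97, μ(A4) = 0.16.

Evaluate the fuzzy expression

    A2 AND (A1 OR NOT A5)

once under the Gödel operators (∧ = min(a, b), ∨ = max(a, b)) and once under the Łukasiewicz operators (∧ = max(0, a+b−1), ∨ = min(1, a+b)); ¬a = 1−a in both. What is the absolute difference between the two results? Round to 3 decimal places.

Under Gödel:
  NOT A5 = 1 − 0.70 = 0.30
  A1 OR NOT A5 = max(a, b) on (0.20, 0.30) = 0.30
  A2 AND (A1 OR NOT A5) = min(a, b) on (0.97, 0.30) = 0.30
  → value = 0.3000
Under Łukasiewicz:
  NOT A5 = 1 − 0.70 = 0.30
  A1 OR NOT A5 = min(1, a+b) on (0.20, 0.30) = 0.50
  A2 AND (A1 OR NOT A5) = max(0, a+b−1) on (0.97, 0.50) = 0.47
  → value = 0.4700
|0.3000 − 0.4700| = 0.170

0.170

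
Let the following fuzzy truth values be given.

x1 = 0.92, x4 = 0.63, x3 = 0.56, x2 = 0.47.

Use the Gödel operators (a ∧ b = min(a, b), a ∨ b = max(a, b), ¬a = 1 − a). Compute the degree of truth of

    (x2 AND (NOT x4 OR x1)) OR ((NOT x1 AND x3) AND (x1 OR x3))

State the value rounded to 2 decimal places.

NOT x4 = 1 − 0.63 = 0.37
NOT x4 OR x1 = max(a, b) on (0.37, 0.92) = 0.92
x2 AND (NOT x4 OR x1) = min(a, b) on (0.47, 0.92) = 0.47
NOT x1 = 1 − 0.92 = 0.08
NOT x1 AND x3 = min(a, b) on (0.08, 0.56) = 0.08
x1 OR x3 = max(a, b) on (0.92, 0.56) = 0.92
(NOT x1 AND x3) AND (x1 OR x3) = min(a, b) on (0.08, 0.92) = 0.08
(x2 AND (NOT x4 OR x1)) OR ((NOT x1 AND x3) AND (x1 OR x3)) = max(a, b) on (0.47, 0.08) = 0.47

0.47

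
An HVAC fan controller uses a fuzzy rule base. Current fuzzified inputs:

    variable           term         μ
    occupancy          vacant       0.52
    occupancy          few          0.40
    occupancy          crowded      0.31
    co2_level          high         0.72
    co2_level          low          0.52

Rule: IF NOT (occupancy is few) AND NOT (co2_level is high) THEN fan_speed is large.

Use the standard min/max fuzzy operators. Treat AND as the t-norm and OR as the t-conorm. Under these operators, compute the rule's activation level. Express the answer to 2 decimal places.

0.28

firing strength: ¬few=1−0.40=0.60, ¬high=1−0.72=0.28; AND[min(a, b)] → w = 0.28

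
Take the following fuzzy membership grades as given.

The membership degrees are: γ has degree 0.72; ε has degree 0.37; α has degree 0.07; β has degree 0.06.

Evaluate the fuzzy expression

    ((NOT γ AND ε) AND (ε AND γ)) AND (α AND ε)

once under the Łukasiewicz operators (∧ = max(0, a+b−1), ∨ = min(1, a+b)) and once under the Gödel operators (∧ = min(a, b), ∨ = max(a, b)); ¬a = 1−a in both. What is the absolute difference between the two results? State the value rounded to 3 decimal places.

0.070

Under Łukasiewicz:
  NOT γ = 1 − 0.72 = 0.28
  NOT γ AND ε = max(0, a+b−1) on (0.28, 0.37) = 0.00
  ε AND γ = max(0, a+b−1) on (0.37, 0.72) = 0.09
  (NOT γ AND ε) AND (ε AND γ) = max(0, a+b−1) on (0.00, 0.09) = 0.00
  α AND ε = max(0, a+b−1) on (0.07, 0.37) = 0.00
  ((NOT γ AND ε) AND (ε AND γ)) AND (α AND ε) = max(0, a+b−1) on (0.00, 0.00) = 0.00
  → value = 0.0000
Under Gödel:
  NOT γ = 1 − 0.72 = 0.28
  NOT γ AND ε = min(a, b) on (0.28, 0.37) = 0.28
  ε AND γ = min(a, b) on (0.37, 0.72) = 0.37
  (NOT γ AND ε) AND (ε AND γ) = min(a, b) on (0.28, 0.37) = 0.28
  α AND ε = min(a, b) on (0.07, 0.37) = 0.07
  ((NOT γ AND ε) AND (ε AND γ)) AND (α AND ε) = min(a, b) on (0.28, 0.07) = 0.07
  → value = 0.0700
|0.0000 − 0.0700| = 0.070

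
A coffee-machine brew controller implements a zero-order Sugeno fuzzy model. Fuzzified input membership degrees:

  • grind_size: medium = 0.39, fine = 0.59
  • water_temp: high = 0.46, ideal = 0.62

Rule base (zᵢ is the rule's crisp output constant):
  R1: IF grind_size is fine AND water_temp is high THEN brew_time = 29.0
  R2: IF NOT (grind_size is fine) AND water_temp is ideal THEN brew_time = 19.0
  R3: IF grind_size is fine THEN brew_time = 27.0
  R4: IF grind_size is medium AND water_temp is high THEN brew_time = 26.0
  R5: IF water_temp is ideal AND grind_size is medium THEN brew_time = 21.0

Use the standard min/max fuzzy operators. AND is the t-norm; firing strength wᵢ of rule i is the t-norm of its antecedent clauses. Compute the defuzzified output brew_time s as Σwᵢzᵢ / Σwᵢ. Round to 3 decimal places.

R1 (z=29.0): fine=0.59, high=0.46; AND[min(a, b)] → w = 0.46
R2 (z=19.0): ¬fine=1−0.59=0.41, ideal=0.62; AND[min(a, b)] → w = 0.41
R3 (z=27.0): fine=0.59 → w = 0.59
R4 (z=26.0): medium=0.39, high=0.46; AND[min(a, b)] → w = 0.39
R5 (z=21.0): ideal=0.62, medium=0.39; AND[min(a, b)] → w = 0.39
Weighted average = (0.46·29.0 + 0.41·19.0 + 0.59·27.0 + 0.39·26.0 + 0.39·21.0) / (0.46 + 0.41 + 0.59 + 0.39 + 0.39)
  = 55.3900 / 2.2400 = 24.728

24.728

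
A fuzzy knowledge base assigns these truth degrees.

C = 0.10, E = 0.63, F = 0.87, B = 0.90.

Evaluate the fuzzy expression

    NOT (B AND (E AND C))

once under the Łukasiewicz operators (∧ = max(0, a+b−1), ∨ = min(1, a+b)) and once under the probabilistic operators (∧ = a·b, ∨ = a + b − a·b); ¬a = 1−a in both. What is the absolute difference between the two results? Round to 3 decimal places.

Under Łukasiewicz:
  E AND C = max(0, a+b−1) on (0.63, 0.10) = 0.00
  B AND (E AND C) = max(0, a+b−1) on (0.90, 0.00) = 0.00
  NOT (B AND (E AND C)) = 1 − 0.00 = 1.00
  → value = 1.0000
Under probabilistic:
  E AND C = a·b on (0.6300, 0.1000) = 0.0630
  B AND (E AND C) = a·b on (0.9000, 0.0630) = 0.0567
  NOT (B AND (E AND C)) = 1 − 0.0567 = 0.9433
  → value = 0.9433
|1.0000 − 0.9433| = 0.057

0.057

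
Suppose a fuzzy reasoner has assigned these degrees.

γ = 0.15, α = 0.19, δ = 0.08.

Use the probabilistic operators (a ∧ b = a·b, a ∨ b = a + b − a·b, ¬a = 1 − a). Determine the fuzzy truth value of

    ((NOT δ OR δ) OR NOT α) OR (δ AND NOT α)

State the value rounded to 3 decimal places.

0.987

NOT δ = 1 − 0.0800 = 0.9200
NOT δ OR δ = a + b − a·b on (0.9200, 0.0800) = 0.9264
NOT α = 1 − 0.1900 = 0.8100
(NOT δ OR δ) OR NOT α = a + b − a·b on (0.9264, 0.8100) = 0.9860
NOT α = 1 − 0.1900 = 0.8100
δ AND NOT α = a·b on (0.0800, 0.8100) = 0.0648
((NOT δ OR δ) OR NOT α) OR (δ AND NOT α) = a + b − a·b on (0.9860, 0.0648) = 0.9869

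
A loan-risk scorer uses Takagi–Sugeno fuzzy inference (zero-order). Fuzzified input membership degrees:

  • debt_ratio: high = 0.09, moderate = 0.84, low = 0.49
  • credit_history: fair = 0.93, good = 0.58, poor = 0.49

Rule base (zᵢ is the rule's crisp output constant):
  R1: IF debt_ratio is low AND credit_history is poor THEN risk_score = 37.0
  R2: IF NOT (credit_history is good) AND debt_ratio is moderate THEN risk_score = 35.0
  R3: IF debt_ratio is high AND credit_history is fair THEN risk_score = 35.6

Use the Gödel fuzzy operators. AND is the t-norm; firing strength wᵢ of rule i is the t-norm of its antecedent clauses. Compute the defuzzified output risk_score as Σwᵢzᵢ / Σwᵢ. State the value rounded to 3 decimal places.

R1 (z=37.0): low=0.49, poor=0.49; AND[min(a, b)] → w = 0.49
R2 (z=35.0): ¬good=1−0.58=0.42, moderate=0.84; AND[min(a, b)] → w = 0.42
R3 (z=35.6): high=0.09, fair=0.93; AND[min(a, b)] → w = 0.09
Weighted average = (0.49·37.0 + 0.42·35.0 + 0.09·35.6) / (0.49 + 0.42 + 0.09)
  = 36.0340 / 1.0000 = 36.034

36.034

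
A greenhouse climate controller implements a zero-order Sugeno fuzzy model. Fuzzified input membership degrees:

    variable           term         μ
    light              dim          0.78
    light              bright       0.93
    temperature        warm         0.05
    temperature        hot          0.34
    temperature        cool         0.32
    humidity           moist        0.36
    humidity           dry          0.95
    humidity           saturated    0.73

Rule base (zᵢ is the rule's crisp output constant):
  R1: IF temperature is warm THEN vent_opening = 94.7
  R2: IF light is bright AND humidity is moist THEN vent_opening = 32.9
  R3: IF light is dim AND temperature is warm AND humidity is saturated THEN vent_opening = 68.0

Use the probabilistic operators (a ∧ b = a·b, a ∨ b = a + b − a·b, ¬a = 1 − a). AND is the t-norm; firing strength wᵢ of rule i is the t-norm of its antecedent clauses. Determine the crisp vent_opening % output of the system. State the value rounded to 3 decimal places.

42.795

R1 (z=94.7): warm=0.05 → w = 0.0500
R2 (z=32.9): bright=0.93, moist=0.36; AND[a·b] → w = 0.3348
R3 (z=68.0): dim=0.78, warm=0.05, saturated=0.73; AND[a·b] → w = 0.0285
Weighted average = (0.0500·94.7 + 0.3348·32.9 + 0.0285·68.0) / (0.0500 + 0.3348 + 0.0285)
  = 17.6859 / 0.4133 = 42.795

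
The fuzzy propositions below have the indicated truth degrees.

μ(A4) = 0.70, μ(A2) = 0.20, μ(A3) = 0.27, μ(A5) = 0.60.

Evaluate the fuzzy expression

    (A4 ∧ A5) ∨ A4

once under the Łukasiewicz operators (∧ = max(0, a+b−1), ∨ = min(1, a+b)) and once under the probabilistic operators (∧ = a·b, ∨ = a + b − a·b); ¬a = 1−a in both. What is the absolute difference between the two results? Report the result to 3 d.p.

0.174

Under Łukasiewicz:
  A4 ∧ A5 = max(0, a+b−1) on (0.70, 0.60) = 0.30
  (A4 ∧ A5) ∨ A4 = min(1, a+b) on (0.30, 0.70) = 1.00
  → value = 1.0000
Under probabilistic:
  A4 ∧ A5 = a·b on (0.7000, 0.6000) = 0.4200
  (A4 ∧ A5) ∨ A4 = a + b − a·b on (0.4200, 0.7000) = 0.8260
  → value = 0.8260
|1.0000 − 0.8260| = 0.174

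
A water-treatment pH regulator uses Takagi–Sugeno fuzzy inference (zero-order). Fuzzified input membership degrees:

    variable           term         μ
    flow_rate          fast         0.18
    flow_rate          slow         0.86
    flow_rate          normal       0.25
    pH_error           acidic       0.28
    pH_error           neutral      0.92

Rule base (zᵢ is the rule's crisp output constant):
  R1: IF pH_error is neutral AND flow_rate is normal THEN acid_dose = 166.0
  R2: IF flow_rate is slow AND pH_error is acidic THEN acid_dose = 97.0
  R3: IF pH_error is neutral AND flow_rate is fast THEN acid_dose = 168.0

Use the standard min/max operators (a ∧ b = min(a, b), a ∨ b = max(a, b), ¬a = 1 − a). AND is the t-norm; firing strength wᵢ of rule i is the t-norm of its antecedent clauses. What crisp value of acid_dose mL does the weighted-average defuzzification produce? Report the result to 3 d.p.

R1 (z=166.0): neutral=0.92, normal=0.25; AND[min(a, b)] → w = 0.25
R2 (z=97.0): slow=0.86, acidic=0.28; AND[min(a, b)] → w = 0.28
R3 (z=168.0): neutral=0.92, fast=0.18; AND[min(a, b)] → w = 0.18
Weighted average = (0.25·166.0 + 0.28·97.0 + 0.18·168.0) / (0.25 + 0.28 + 0.18)
  = 98.9000 / 0.7100 = 139.296

139.296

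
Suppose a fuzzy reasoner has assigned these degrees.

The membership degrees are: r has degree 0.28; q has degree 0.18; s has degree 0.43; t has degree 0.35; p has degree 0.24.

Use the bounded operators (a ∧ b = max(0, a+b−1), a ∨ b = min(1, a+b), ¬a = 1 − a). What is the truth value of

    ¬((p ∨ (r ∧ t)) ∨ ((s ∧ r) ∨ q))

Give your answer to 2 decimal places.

0.58

r ∧ t = max(0, a+b−1) on (0.28, 0.35) = 0.00
p ∨ (r ∧ t) = min(1, a+b) on (0.24, 0.00) = 0.24
s ∧ r = max(0, a+b−1) on (0.43, 0.28) = 0.00
(s ∧ r) ∨ q = min(1, a+b) on (0.00, 0.18) = 0.18
(p ∨ (r ∧ t)) ∨ ((s ∧ r) ∨ q) = min(1, a+b) on (0.24, 0.18) = 0.42
¬((p ∨ (r ∧ t)) ∨ ((s ∧ r) ∨ q)) = 1 − 0.42 = 0.58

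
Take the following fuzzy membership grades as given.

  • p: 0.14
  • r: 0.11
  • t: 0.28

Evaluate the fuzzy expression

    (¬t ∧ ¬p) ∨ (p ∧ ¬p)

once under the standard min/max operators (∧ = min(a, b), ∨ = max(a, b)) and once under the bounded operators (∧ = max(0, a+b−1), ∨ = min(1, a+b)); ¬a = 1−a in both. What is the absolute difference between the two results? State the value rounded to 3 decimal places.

0.140

Under standard min/max:
  ¬t = 1 − 0.28 = 0.72
  ¬p = 1 − 0.14 = 0.86
  ¬t ∧ ¬p = min(a, b) on (0.72, 0.86) = 0.72
  ¬p = 1 − 0.14 = 0.86
  p ∧ ¬p = min(a, b) on (0.14, 0.86) = 0.14
  (¬t ∧ ¬p) ∨ (p ∧ ¬p) = max(a, b) on (0.72, 0.14) = 0.72
  → value = 0.7200
Under bounded:
  ¬t = 1 − 0.28 = 0.72
  ¬p = 1 − 0.14 = 0.86
  ¬t ∧ ¬p = max(0, a+b−1) on (0.72, 0.86) = 0.58
  ¬p = 1 − 0.14 = 0.86
  p ∧ ¬p = max(0, a+b−1) on (0.14, 0.86) = 0.00
  (¬t ∧ ¬p) ∨ (p ∧ ¬p) = min(1, a+b) on (0.58, 0.00) = 0.58
  → value = 0.5800
|0.7200 − 0.5800| = 0.140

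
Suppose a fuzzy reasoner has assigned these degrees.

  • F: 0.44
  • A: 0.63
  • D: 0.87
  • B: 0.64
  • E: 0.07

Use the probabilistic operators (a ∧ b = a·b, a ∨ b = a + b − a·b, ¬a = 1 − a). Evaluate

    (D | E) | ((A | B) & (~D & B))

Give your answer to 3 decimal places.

0.888

D | E = a + b − a·b on (0.8700, 0.0700) = 0.8791
A | B = a + b − a·b on (0.6300, 0.6400) = 0.8668
~D = 1 − 0.8700 = 0.1300
~D & B = a·b on (0.1300, 0.6400) = 0.0832
(A | B) & (~D & B) = a·b on (0.8668, 0.0832) = 0.0721
(D | E) | ((A | B) & (~D & B)) = a + b − a·b on (0.8791, 0.0721) = 0.8878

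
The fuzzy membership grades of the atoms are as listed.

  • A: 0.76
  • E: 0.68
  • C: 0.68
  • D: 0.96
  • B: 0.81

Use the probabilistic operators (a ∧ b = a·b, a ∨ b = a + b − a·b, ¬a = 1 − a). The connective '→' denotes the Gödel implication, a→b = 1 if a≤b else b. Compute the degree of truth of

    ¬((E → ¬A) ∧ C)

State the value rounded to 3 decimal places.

¬A = 1 − 0.7600 = 0.2400
E → ¬A  [Gödel: 1 if a≤b else b] with a=0.6800, b=0.2400 → 0.2400
(E → ¬A) ∧ C = a·b on (0.2400, 0.6800) = 0.1632
¬((E → ¬A) ∧ C) = 1 − 0.1632 = 0.8368

0.837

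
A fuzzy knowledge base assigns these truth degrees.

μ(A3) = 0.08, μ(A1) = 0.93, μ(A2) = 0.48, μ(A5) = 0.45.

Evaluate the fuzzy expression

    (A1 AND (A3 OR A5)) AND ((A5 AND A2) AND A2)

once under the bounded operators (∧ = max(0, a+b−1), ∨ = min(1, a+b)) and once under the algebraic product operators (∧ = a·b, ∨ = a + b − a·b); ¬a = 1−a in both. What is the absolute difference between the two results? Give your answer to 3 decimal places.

Under bounded:
  A3 OR A5 = min(1, a+b) on (0.08, 0.45) = 0.53
  A1 AND (A3 OR A5) = max(0, a+b−1) on (0.93, 0.53) = 0.46
  A5 AND A2 = max(0, a+b−1) on (0.45, 0.48) = 0.00
  (A5 AND A2) AND A2 = max(0, a+b−1) on (0.00, 0.48) = 0.00
  (A1 AND (A3 OR A5)) AND ((A5 AND A2) AND A2) = max(0, a+b−1) on (0.46, 0.00) = 0.00
  → value = 0.0000
Under algebraic product:
  A3 OR A5 = a + b − a·b on (0.0800, 0.4500) = 0.4940
  A1 AND (A3 OR A5) = a·b on (0.9300, 0.4940) = 0.4594
  A5 AND A2 = a·b on (0.4500, 0.4800) = 0.2160
  (A5 AND A2) AND A2 = a·b on (0.2160, 0.4800) = 0.1037
  (A1 AND (A3 OR A5)) AND ((A5 AND A2) AND A2) = a·b on (0.4594, 0.1037) = 0.0476
  → value = 0.0476
|0.0000 − 0.0476| = 0.048

0.048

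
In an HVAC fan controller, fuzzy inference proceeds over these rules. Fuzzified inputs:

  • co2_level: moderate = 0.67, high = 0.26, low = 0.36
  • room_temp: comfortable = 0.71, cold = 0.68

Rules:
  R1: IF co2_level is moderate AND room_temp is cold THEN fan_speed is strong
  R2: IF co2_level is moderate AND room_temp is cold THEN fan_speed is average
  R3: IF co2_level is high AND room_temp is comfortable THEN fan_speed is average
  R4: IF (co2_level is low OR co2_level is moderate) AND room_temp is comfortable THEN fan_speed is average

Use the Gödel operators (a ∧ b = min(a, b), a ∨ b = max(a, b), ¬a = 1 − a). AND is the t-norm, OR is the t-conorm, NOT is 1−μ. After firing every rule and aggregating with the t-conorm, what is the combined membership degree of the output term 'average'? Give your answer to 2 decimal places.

R1: moderate=0.67, cold=0.68; AND[min(a, b)] → w = 0.67
R2: moderate=0.67, cold=0.68; AND[min(a, b)] → w = 0.67
R3: high=0.26, comfortable=0.71; AND[min(a, b)] → w = 0.26
R4: (low=0.36 OR moderate=0.67) = 0.67; AND[min(a, b)] with comfortable=0.71 → w = 0.67
Rules with consequent 'average': {R2, R3, R4} → strengths 0.67, 0.26, 0.67
Aggregate via t-conorm [max(a, b)]: 0.67

0.67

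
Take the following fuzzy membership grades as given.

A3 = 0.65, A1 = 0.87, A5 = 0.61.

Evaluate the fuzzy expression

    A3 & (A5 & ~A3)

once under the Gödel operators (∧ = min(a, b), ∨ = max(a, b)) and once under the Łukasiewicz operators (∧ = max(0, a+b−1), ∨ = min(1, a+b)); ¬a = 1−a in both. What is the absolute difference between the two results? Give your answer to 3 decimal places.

0.350

Under Gödel:
  ~A3 = 1 − 0.65 = 0.35
  A5 & ~A3 = min(a, b) on (0.61, 0.35) = 0.35
  A3 & (A5 & ~A3) = min(a, b) on (0.65, 0.35) = 0.35
  → value = 0.3500
Under Łukasiewicz:
  ~A3 = 1 − 0.65 = 0.35
  A5 & ~A3 = max(0, a+b−1) on (0.61, 0.35) = 0.00
  A3 & (A5 & ~A3) = max(0, a+b−1) on (0.65, 0.00) = 0.00
  → value = 0.0000
|0.3500 − 0.0000| = 0.350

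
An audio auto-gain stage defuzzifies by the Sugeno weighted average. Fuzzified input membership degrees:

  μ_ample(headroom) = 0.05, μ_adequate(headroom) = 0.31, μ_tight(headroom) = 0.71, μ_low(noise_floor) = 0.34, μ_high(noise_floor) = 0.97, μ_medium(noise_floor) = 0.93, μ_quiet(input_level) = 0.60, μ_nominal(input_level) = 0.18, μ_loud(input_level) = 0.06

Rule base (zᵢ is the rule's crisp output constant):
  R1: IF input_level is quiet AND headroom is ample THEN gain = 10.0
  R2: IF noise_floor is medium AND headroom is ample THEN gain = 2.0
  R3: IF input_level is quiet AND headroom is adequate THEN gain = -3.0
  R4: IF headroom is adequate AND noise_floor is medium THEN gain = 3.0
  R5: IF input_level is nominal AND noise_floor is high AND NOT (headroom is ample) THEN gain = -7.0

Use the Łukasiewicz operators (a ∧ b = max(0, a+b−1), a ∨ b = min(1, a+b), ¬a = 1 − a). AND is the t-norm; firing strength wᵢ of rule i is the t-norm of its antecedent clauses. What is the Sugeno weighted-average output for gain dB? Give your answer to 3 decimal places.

R1 (z=10.0): quiet=0.60, ample=0.05; AND[max(0, a+b−1)] → w = 0.00
R2 (z=2.0): medium=0.93, ample=0.05; AND[max(0, a+b−1)] → w = 0.00
R3 (z=-3.0): quiet=0.60, adequate=0.31; AND[max(0, a+b−1)] → w = 0.00
R4 (z=3.0): adequate=0.31, medium=0.93; AND[max(0, a+b−1)] → w = 0.24
R5 (z=-7.0): nominal=0.18, high=0.97, ¬ample=1−0.05=0.95; AND[max(0, a+b−1)] → w = 0.10
Weighted average = (0.00·10.0 + 0.00·2.0 + 0.00·-3.0 + 0.24·3.0 + 0.10·-7.0) / (0.00 + 0.00 + 0.00 + 0.24 + 0.10)
  = 0.0200 / 0.3400 = 0.059

0.059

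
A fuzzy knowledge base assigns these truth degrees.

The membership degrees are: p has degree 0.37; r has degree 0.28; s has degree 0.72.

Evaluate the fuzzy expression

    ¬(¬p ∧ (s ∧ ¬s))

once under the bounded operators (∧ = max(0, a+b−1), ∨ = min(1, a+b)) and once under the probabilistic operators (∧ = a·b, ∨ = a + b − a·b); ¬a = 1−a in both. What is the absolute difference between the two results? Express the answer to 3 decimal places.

Under bounded:
  ¬p = 1 − 0.37 = 0.63
  ¬s = 1 − 0.72 = 0.28
  s ∧ ¬s = max(0, a+b−1) on (0.72, 0.28) = 0.00
  ¬p ∧ (s ∧ ¬s) = max(0, a+b−1) on (0.63, 0.00) = 0.00
  ¬(¬p ∧ (s ∧ ¬s)) = 1 − 0.00 = 1.00
  → value = 1.0000
Under probabilistic:
  ¬p = 1 − 0.3700 = 0.6300
  ¬s = 1 − 0.7200 = 0.2800
  s ∧ ¬s = a·b on (0.7200, 0.2800) = 0.2016
  ¬p ∧ (s ∧ ¬s) = a·b on (0.6300, 0.2016) = 0.1270
  ¬(¬p ∧ (s ∧ ¬s)) = 1 − 0.1270 = 0.8730
  → value = 0.8730
|1.0000 − 0.8730| = 0.127

0.127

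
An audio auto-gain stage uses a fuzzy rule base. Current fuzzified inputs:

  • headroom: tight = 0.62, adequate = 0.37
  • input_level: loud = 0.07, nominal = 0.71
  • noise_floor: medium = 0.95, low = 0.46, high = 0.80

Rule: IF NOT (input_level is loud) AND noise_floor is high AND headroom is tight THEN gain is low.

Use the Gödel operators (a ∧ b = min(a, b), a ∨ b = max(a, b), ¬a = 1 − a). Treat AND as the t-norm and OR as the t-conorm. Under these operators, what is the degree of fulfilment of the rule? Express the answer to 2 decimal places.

firing strength: ¬loud=1−0.07=0.93, high=0.80, tight=0.62; AND[min(a, b)] → w = 0.62

0.62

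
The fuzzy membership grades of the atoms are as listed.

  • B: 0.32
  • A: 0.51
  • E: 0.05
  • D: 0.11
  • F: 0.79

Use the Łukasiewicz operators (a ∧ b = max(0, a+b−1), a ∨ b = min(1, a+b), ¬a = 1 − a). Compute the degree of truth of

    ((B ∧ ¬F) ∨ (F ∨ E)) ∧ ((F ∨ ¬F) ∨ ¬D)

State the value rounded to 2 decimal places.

¬F = 1 − 0.79 = 0.21
B ∧ ¬F = max(0, a+b−1) on (0.32, 0.21) = 0.00
F ∨ E = min(1, a+b) on (0.79, 0.05) = 0.84
(B ∧ ¬F) ∨ (F ∨ E) = min(1, a+b) on (0.00, 0.84) = 0.84
¬F = 1 − 0.79 = 0.21
F ∨ ¬F = min(1, a+b) on (0.79, 0.21) = 1.00
¬D = 1 − 0.11 = 0.89
(F ∨ ¬F) ∨ ¬D = min(1, a+b) on (1.00, 0.89) = 1.00
((B ∧ ¬F) ∨ (F ∨ E)) ∧ ((F ∨ ¬F) ∨ ¬D) = max(0, a+b−1) on (0.84, 1.00) = 0.84

0.84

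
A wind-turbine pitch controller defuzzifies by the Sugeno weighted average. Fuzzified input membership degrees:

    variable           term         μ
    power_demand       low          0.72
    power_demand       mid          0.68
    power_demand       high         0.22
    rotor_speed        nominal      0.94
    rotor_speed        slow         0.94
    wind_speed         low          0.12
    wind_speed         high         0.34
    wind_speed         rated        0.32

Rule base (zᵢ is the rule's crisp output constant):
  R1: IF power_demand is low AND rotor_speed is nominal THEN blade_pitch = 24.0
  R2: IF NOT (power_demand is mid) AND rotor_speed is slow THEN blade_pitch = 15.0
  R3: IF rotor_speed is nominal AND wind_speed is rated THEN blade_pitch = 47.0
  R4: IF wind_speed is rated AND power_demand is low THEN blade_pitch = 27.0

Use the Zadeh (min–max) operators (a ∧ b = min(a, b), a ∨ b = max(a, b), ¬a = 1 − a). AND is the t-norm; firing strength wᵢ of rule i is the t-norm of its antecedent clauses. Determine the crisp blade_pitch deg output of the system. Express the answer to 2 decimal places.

27.24

R1 (z=24.0): low=0.72, nominal=0.94; AND[min(a, b)] → w = 0.72
R2 (z=15.0): ¬mid=1−0.68=0.32, slow=0.94; AND[min(a, b)] → w = 0.32
R3 (z=47.0): nominal=0.94, rated=0.32; AND[min(a, b)] → w = 0.32
R4 (z=27.0): rated=0.32, low=0.72; AND[min(a, b)] → w = 0.32
Weighted average = (0.72·24.0 + 0.32·15.0 + 0.32·47.0 + 0.32·27.0) / (0.72 + 0.32 + 0.32 + 0.32)
  = 45.7600 / 1.6800 = 27.24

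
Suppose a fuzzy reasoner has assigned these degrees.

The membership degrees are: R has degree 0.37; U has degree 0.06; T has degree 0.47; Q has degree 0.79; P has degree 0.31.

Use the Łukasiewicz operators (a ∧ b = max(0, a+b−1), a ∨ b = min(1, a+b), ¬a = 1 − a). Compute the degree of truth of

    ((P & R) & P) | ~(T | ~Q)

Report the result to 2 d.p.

0.32

P & R = max(0, a+b−1) on (0.31, 0.37) = 0.00
(P & R) & P = max(0, a+b−1) on (0.00, 0.31) = 0.00
~Q = 1 − 0.79 = 0.21
T | ~Q = min(1, a+b) on (0.47, 0.21) = 0.68
~(T | ~Q) = 1 − 0.68 = 0.32
((P & R) & P) | ~(T | ~Q) = min(1, a+b) on (0.00, 0.32) = 0.32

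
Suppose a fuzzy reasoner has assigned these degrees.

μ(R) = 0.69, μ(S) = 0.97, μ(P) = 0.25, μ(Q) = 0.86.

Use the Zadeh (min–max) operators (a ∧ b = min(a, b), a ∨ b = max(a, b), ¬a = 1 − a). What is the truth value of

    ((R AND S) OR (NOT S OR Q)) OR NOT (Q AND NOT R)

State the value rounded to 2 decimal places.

R AND S = min(a, b) on (0.69, 0.97) = 0.69
NOT S = 1 − 0.97 = 0.03
NOT S OR Q = max(a, b) on (0.03, 0.86) = 0.86
(R AND S) OR (NOT S OR Q) = max(a, b) on (0.69, 0.86) = 0.86
NOT R = 1 − 0.69 = 0.31
Q AND NOT R = min(a, b) on (0.86, 0.31) = 0.31
NOT (Q AND NOT R) = 1 − 0.31 = 0.69
((R AND S) OR (NOT S OR Q)) OR NOT (Q AND NOT R) = max(a, b) on (0.86, 0.69) = 0.86

0.86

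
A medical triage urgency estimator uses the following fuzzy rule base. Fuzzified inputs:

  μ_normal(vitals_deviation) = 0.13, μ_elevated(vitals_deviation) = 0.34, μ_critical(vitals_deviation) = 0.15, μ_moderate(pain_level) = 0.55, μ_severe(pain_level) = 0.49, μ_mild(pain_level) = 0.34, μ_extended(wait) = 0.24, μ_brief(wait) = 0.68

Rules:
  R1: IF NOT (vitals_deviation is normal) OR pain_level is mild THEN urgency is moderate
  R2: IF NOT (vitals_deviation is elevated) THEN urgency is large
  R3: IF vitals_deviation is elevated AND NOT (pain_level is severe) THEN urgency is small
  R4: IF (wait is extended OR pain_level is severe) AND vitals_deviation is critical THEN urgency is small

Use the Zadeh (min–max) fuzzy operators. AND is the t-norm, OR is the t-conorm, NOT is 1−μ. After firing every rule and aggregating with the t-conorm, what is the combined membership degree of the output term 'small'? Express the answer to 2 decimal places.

0.34

R1: ¬normal=1−0.13=0.87, mild=0.34; OR[max(a, b)] → w = 0.87
R2: ¬elevated=1−0.34=0.66 → w = 0.66
R3: elevated=0.34, ¬severe=1−0.49=0.51; AND[min(a, b)] → w = 0.34
R4: (extended=0.24 OR severe=0.49) = 0.49; AND[min(a, b)] with critical=0.15 → w = 0.15
Rules with consequent 'small': {R3, R4} → strengths 0.34, 0.15
Aggregate via t-conorm [max(a, b)]: 0.34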